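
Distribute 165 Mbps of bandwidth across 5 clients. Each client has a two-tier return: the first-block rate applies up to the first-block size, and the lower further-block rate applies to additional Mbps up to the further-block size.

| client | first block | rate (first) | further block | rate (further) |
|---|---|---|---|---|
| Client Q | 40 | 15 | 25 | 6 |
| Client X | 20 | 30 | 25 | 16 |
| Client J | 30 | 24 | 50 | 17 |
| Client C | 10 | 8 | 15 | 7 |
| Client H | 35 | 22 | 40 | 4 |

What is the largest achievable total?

3415

Order all 10 blocks by rate: Client X/T1 30 > Client J/T1 24 > Client H/T1 22 > Client J/T2 17 > Client X/T2 16 > Client Q/T1 15 > Client C/T1 8 > Client C/T2 7 > Client Q/T2 6 > Client H/T2 4.
Fill Client X T1 block (20 at 30) — 145 left.
Fill Client J T1 block (30 at 24) — 115 left.
Client H/T1 (22): +35 — 80 left.
Fill Client J T2 block (50 at 17) — 30 left.
Client X T2 at 16: fill all 25 — 5 left.
Client Q T1 at 15: only 5 left, fill 5.
Total = 30×20 + 24×30 + 22×35 + 17×50 + 16×25 + 15×5 = 3415.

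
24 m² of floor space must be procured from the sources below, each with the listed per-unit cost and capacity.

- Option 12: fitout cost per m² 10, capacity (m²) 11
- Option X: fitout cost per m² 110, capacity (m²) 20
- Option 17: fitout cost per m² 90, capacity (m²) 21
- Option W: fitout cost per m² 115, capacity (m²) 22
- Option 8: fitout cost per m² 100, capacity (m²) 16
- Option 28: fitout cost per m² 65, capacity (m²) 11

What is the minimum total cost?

1005

Use sources in increasing cost order.
Take 11 from Option 12 at 10 → need 13 more.
Option 28 at 65: take all 11 m² → 2 still needed.
Take 2 from Option 17 at 90 to finish.
Option 8, Option X, Option W: unused.
Cost = 11×10 + 11×65 + 2×90 = 1005.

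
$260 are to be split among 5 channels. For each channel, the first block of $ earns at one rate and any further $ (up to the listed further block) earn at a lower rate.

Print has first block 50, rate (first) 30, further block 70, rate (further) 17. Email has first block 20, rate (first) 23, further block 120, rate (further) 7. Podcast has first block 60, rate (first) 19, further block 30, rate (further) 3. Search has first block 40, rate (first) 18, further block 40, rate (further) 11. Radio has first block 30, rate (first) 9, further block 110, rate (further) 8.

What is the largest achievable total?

Treat each block as its own option and order by rate: Print/tier1 30 > Email/tier1 23 > Podcast/tier1 19 > Search/tier1 18 > Print/tier2 17 > Search/tier2 11 > Radio/tier1 9 > Radio/tier2 8 > Email/tier2 7 > Podcast/tier2 3.
Print tier1 at 30: fill all 50 — 210 left.
Fill Email tier1 block (20 at 23) — 190 left.
Podcast/tier1 (19): +60 — 130 left.
Search tier1 at 18: fill all 40 — 90 left.
Print tier2 at 17: fill all 70 — 20 left.
20 remain; put them into Search tier2 at 11.
Total = 30×50 + 23×20 + 19×60 + 18×40 + 17×70 + 11×20 = 5230.

5230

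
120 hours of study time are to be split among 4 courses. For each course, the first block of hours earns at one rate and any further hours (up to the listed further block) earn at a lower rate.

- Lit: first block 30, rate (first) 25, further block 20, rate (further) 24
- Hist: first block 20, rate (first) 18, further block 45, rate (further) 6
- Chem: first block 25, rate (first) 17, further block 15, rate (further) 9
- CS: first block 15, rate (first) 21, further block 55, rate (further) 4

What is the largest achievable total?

2420

Order all 8 blocks by rate: Lit/first 25 > Lit/second 24 > CS/first 21 > Hist/first 18 > Chem/first 17 > Chem/second 9 > Hist/second 6 > CS/second 4.
Fill Lit first block (30 at 25) ; 90 left.
Lit second at 24: fill all 20 ; 70 left.
CS first at 21: fill all 15 ; 55 left.
Hist first at 18: fill all 20 ; 35 left.
Chem/first (17): +25 ; 10 left.
Chem second at 9: only 10 left, fill 10.
Total = 25×30 + 24×20 + 21×15 + 18×20 + 17×25 + 9×10 = 2420.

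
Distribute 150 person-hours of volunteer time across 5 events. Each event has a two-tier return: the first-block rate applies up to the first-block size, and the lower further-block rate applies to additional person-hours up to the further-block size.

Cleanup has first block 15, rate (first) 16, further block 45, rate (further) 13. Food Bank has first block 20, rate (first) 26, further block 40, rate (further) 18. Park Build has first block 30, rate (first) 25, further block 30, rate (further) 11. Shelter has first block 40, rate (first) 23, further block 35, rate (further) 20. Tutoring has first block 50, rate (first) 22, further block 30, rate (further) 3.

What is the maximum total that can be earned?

Rank every tier by rate: Food Bank/T1 26 > Park Build/T1 25 > Shelter/T1 23 > Tutoring/T1 22 > Shelter/T2 20 > Food Bank/T2 18 > Cleanup/T1 16 > Cleanup/T2 13 > Park Build/T2 11 > Tutoring/T2 3.
Fill Food Bank T1 block (20 at 26) → 130 left.
Park Build T1 at 25: fill all 30 → 100 left.
Shelter T1 at 23: fill all 40 → 60 left.
Tutoring/T1 (22): +50 → 10 left.
10 remain; put them into Shelter T2 at 20.
Total = 26×20 + 25×30 + 23×40 + 22×50 + 20×10 = 3490.

3490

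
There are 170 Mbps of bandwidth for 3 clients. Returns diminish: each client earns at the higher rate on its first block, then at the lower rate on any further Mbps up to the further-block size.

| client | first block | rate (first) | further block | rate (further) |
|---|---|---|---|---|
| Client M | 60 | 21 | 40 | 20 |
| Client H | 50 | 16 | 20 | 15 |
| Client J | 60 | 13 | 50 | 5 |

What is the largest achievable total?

Rank every tier by rate: Client M/T1 21 > Client M/T2 20 > Client H/T1 16 > Client H/T2 15 > Client J/T1 13 > Client J/T2 5.
Client M T1 at 21: fill all 60 → 110 left.
Client M T2 at 20: fill all 40 → 70 left.
Fill Client H T1 block (50 at 16) → 20 left.
Fill Client H T2 block (20 at 15) → 0 left.
Total = 21×60 + 20×40 + 16×50 + 15×20 = 3160.

3160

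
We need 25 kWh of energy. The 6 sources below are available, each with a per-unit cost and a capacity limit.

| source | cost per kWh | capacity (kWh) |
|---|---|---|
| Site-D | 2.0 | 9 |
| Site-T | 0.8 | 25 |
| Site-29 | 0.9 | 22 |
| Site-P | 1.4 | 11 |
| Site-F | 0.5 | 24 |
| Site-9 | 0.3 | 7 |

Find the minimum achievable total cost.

11.1

Fill from the cheapest source first.
Site-9 at 0.3: take all 7 kWh ; 18 still needed.
Site-F at 0.5: take 18 of its 24 ; requirement met.
Site-T, Site-29, Site-P, Site-D: unused.
Cost = 7×0.3 + 18×0.5 = 11.1.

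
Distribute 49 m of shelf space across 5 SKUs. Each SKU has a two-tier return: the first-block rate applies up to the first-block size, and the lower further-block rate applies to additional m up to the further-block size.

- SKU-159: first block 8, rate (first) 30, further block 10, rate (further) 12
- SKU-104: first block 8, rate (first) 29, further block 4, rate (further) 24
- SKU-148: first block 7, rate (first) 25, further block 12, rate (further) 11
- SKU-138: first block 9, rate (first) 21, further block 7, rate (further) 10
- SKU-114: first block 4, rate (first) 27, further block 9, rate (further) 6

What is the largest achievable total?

Rank every tier by rate: SKU-159/first 30 > SKU-104/first 29 > SKU-114/first 27 > SKU-148/first 25 > SKU-104/second 24 > SKU-138/first 21 > SKU-159/second 12 > SKU-148/second 11 > SKU-138/second 10 > SKU-114/second 6.
SKU-159/first (30): +8 → 41 left.
SKU-104 first at 29: fill all 8 → 33 left.
Fill SKU-114 first block (4 at 27) → 29 left.
SKU-148 first at 25: fill all 7 → 22 left.
SKU-104/second (24): +4 → 18 left.
Fill SKU-138 first block (9 at 21) → 9 left.
SKU-159/second: +9 of 10 at 12; pool empty.
Total = 30×8 + 29×8 + 27×4 + 25×7 + 24×4 + 21×9 + 12×9 = 1148.

1148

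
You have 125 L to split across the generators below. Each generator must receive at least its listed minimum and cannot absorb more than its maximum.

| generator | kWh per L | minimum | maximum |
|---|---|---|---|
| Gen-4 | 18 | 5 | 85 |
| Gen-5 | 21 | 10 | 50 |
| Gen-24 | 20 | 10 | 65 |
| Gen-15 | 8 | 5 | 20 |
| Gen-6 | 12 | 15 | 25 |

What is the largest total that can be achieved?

2360

Meeting every minimum uses 5+10+10+5+15 = 45 L, leaving 80.
Highest kWh per L first: Gen-5 21 > Gen-24 20 > Gen-4 18 > Gen-6 12 > Gen-15 8.
Gen-5 takes 40 more to reach its cap of 50 ; 40 left.
Gen-24 has room for 55 more but only 40 remain, so it gets 50.
Total = 18×5 + 21×50 + 20×50 + 8×5 + 12×15 = 2360.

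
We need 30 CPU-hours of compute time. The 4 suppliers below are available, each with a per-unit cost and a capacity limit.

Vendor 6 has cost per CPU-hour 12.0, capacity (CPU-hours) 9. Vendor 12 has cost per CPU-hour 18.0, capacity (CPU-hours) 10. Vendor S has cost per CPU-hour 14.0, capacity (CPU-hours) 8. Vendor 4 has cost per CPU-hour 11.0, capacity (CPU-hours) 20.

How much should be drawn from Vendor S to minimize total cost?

Use suppliers in increasing cost order.
Vendor 4 at 11.0: take all 20 CPU-hours → 10 still needed.
Take 9 from Vendor 6 at 12.0 → need 1 more.
Take 1 from Vendor S at 14.0 to finish.
Vendor 12: unused.

1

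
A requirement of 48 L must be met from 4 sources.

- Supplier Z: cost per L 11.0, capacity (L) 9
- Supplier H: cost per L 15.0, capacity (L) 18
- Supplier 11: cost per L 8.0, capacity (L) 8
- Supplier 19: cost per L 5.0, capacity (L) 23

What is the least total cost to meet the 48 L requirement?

Cheapest first:
Supplier 19 at 5.0: take all 23 L — 25 still needed.
Take 8 from Supplier 11 at 8.0 — need 17 more.
Supplier Z at 11.0: take all 9 L — 8 still needed.
Take 8 from Supplier H at 15.0 to finish.
Cost = 23×5.0 + 8×8.0 + 9×11.0 + 8×15.0 = 398.

398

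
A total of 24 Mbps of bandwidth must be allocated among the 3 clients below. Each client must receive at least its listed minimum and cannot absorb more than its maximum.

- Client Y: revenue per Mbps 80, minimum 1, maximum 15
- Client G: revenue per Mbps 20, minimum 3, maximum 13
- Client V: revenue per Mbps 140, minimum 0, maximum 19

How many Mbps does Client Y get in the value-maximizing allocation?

2

Meeting every minimum uses 1+3+0 = 4 Mbps, leaving 20.
Rank by revenue per Mbps: Client V 140 > Client Y 80 > Client G 20.
Client V: +19 to 19 (cap) — 1 left.
Only 1 left; Client Y takes them to reach 2.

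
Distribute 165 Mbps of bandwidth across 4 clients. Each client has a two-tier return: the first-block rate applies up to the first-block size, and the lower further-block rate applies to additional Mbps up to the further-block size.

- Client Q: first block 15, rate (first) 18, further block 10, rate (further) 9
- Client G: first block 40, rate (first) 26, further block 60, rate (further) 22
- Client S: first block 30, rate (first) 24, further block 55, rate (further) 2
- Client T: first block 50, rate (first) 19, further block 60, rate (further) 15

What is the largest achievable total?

Treat each block as its own option and order by rate: Client G/tier1 26 > Client S/tier1 24 > Client G/tier2 22 > Client T/tier1 19 > Client Q/tier1 18 > Client T/tier2 15 > Client Q/tier2 9 > Client S/tier2 2.
Client G/tier1 (26): +40 → 125 left.
Fill Client S tier1 block (30 at 24) → 95 left.
Fill Client G tier2 block (60 at 22) → 35 left.
35 remain; put them into Client T tier1 at 19.
Total = 26×40 + 24×30 + 22×60 + 19×35 = 3745.

3745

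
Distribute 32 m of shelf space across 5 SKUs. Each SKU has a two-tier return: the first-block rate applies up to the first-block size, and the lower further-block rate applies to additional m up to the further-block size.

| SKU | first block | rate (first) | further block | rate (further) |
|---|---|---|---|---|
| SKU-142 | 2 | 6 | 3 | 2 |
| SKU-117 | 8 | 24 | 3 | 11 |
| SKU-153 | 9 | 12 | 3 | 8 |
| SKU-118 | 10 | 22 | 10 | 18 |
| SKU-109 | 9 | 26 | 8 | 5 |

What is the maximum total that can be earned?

Order all 10 blocks by rate: SKU-109/first 26 > SKU-117/first 24 > SKU-118/first 22 > SKU-118/second 18 > SKU-153/first 12 > SKU-117/second 11 > SKU-153/second 8 > SKU-142/first 6 > SKU-109/second 5 > SKU-142/second 2.
SKU-109/first (26): +9 → 23 left.
SKU-117 first at 24: fill all 8 → 15 left.
SKU-118 first at 22: fill all 10 → 5 left.
SKU-118 second at 18: only 5 left, fill 5.
Total = 26×9 + 24×8 + 22×10 + 18×5 = 736.

736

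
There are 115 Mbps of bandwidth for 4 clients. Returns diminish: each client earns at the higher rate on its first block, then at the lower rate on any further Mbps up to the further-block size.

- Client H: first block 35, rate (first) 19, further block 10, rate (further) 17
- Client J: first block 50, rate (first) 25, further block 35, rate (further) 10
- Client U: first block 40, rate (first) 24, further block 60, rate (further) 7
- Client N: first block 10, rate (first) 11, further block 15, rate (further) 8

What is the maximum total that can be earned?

2685

Treat each block as its own option and order by rate: Client J/tier1 25 > Client U/tier1 24 > Client H/tier1 19 > Client H/tier2 17 > Client N/tier1 11 > Client J/tier2 10 > Client N/tier2 8 > Client U/tier2 7.
Client J/tier1 (25): +50 — 65 left.
Client U/tier1 (24): +40 — 25 left.
25 remain; put them into Client H tier1 at 19.
Total = 25×50 + 24×40 + 19×25 = 2685.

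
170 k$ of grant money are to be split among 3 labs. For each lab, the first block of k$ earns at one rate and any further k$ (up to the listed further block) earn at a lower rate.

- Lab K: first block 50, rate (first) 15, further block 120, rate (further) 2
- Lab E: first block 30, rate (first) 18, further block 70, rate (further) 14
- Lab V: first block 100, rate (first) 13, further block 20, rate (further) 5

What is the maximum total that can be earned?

Rank every tier by rate: Lab E/first 18 > Lab K/first 15 > Lab E/second 14 > Lab V/first 13 > Lab V/second 5 > Lab K/second 2.
Fill Lab E first block (30 at 18) ; 140 left.
Lab K/first (15): +50 ; 90 left.
Lab E second at 14: fill all 70 ; 20 left.
20 remain; put them into Lab V first at 13.
Total = 18×30 + 15×50 + 14×70 + 13×20 = 2530.

2530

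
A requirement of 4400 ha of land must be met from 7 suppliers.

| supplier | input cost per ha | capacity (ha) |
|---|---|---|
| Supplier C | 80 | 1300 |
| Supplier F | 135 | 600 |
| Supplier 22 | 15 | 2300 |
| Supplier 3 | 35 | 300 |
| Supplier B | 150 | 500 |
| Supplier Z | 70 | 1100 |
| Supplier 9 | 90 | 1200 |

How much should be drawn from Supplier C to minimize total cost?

700

Cheapest first:
Take 2300 from Supplier 22 at 15 ; need 2100 more.
Supplier 3 at 35: take all 300 ha ; 1800 still needed.
Supplier Z at 70: take all 1100 ha ; 700 still needed.
Supplier C at 80: take 700 of its 1300 ; requirement met.
Supplier 9, Supplier F, Supplier B: unused.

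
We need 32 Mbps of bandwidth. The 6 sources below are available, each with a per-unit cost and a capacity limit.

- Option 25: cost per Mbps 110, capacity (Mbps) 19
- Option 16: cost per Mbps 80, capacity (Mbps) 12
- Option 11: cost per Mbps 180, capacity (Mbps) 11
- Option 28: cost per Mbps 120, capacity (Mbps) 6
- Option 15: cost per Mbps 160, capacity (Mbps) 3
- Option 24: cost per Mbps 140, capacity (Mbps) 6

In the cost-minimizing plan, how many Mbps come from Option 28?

1

Use sources in increasing cost order.
Option 16 (80): use full 12 ; 20 Mbps to go.
Take 19 from Option 25 at 110 ; need 1 more.
Option 28 at 120: take 1 of its 6 ; requirement met.
Option 24, Option 15, Option 11: unused.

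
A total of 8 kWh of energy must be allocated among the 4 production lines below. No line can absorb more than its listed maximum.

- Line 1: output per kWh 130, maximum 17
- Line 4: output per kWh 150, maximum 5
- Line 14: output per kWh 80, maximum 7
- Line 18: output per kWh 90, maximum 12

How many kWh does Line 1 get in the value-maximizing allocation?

3

Order the production lines by output per kWh: Line 4 150 > Line 1 130 > Line 18 90 > Line 14 80.
Line 4: +5 to 5 (cap) ; 3 left.
Line 1 has room for 17 but only 3 remain, so it gets 3.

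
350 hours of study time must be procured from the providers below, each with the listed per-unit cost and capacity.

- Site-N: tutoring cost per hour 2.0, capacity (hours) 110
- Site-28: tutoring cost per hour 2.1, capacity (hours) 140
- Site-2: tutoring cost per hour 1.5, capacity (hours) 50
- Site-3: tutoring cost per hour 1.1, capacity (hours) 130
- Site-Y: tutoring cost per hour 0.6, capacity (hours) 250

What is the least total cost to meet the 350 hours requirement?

260

Fill from the cheapest provider first.
Site-Y at 0.6: take all 250 hours ; 100 still needed.
Site-3 (1.1): take the remaining 100 ; done.
Site-2, Site-N, Site-28: unused.
Cost = 250×0.6 + 100×1.1 = 260.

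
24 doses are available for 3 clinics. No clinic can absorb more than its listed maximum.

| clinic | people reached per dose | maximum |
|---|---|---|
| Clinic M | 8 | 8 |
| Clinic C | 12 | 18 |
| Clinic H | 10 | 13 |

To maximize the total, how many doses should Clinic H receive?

6

Rank by people reached per dose: Clinic C 12 > Clinic H 10 > Clinic M 8.
Clinic C: +18 to 18 (cap) → 6 left.
Clinic H: +6 (room for 13) → 6. Pool exhausted.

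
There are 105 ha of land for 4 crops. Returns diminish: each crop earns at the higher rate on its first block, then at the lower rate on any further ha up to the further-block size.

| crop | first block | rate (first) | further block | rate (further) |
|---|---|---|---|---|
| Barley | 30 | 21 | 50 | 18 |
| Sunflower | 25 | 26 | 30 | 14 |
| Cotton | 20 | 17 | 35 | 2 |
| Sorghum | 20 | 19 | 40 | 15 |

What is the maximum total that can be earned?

2200

Rank every tier by rate: Sunflower/first 26 > Barley/first 21 > Sorghum/first 19 > Barley/second 18 > Cotton/first 17 > Sorghum/second 15 > Sunflower/second 14 > Cotton/second 2.
Fill Sunflower first block (25 at 26) ; 80 left.
Fill Barley first block (30 at 21) ; 50 left.
Sorghum/first (19): +20 ; 30 left.
30 remain; put them into Barley second at 18.
Total = 26×25 + 21×30 + 19×20 + 18×30 = 2200.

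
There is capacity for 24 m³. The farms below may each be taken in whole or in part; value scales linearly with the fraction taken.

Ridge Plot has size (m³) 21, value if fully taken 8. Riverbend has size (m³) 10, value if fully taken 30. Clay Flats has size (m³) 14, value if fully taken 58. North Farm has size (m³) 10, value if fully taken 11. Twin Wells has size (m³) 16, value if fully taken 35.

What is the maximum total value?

Rank by value-to-size ratio: Clay Flats 58/14≈4.14, Riverbend 30/10≈3, Twin Wells 35/16≈2.19, North Farm 11/10≈1.1, Ridge Plot 8/21≈0.381.
Take all of Clay Flats (14 m³, value 58) ; 10 m³ left.
Take all of Riverbend (10 m³, value 30) ; 0 m³ left.
Total value = 88.

88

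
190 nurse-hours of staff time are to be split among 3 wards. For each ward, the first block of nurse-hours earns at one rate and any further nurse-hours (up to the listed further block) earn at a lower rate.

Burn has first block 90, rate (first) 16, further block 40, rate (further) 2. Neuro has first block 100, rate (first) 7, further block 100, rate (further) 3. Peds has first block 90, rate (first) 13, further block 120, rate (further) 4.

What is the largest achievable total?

Treat each block as its own option and order by rate: Burn/T1 16 > Peds/T1 13 > Neuro/T1 7 > Peds/T2 4 > Neuro/T2 3 > Burn/T2 2.
Burn T1 at 16: fill all 90 ; 100 left.
Fill Peds T1 block (90 at 13) ; 10 left.
Neuro T1 at 7: only 10 left, fill 10.
Total = 16×90 + 13×90 + 7×10 = 2680.

2680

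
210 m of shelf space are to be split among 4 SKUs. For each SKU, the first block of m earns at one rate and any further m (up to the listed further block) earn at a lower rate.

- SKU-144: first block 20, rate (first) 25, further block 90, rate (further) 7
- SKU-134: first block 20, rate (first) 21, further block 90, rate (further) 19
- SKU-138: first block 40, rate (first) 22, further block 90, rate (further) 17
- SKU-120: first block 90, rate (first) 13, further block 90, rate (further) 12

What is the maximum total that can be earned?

4190

Rank every tier by rate: SKU-144/tier1 25 > SKU-138/tier1 22 > SKU-134/tier1 21 > SKU-134/tier2 19 > SKU-138/tier2 17 > SKU-120/tier1 13 > SKU-120/tier2 12 > SKU-144/tier2 7.
SKU-144 tier1 at 25: fill all 20 — 190 left.
SKU-138/tier1 (22): +40 — 150 left.
SKU-134/tier1 (21): +20 — 130 left.
SKU-134 tier2 at 19: fill all 90 — 40 left.
SKU-138 tier2 at 17: only 40 left, fill 40.
Total = 25×20 + 22×40 + 21×20 + 19×90 + 17×40 = 4190.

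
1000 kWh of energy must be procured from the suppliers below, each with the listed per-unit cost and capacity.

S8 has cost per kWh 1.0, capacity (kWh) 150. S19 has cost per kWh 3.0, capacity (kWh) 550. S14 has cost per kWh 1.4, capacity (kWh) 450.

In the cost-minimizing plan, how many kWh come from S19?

400

Use suppliers in increasing cost order.
S8 at 1.0: take all 150 kWh → 850 still needed.
S14 at 1.4: take all 450 kWh → 400 still needed.
S19 (3.0): take the remaining 400 → done.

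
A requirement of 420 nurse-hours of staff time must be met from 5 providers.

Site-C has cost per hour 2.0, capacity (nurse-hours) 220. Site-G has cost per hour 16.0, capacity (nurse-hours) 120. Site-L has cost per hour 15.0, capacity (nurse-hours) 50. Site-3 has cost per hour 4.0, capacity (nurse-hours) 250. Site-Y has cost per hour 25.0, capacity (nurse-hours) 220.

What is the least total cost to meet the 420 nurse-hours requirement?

Cheapest first:
Site-C (2.0): use full 220 ; 200 nurse-hours to go.
Site-3 (4.0): take the remaining 200 ; done.
Site-L, Site-G, Site-Y: unused.
Cost = 220×2.0 + 200×4.0 = 1240.

1240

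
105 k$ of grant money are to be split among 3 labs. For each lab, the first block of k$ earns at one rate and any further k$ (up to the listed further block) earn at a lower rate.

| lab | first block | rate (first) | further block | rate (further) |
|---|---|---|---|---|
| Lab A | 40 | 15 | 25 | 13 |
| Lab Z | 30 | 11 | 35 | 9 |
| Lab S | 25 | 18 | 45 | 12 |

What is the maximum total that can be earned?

1555

Rank every tier by rate: Lab S/T1 18 > Lab A/T1 15 > Lab A/T2 13 > Lab S/T2 12 > Lab Z/T1 11 > Lab Z/T2 9.
Lab S T1 at 18: fill all 25 ; 80 left.
Lab A T1 at 15: fill all 40 ; 40 left.
Lab A T2 at 13: fill all 25 ; 15 left.
Lab S/T2: +15 of 45 at 12; pool empty.
Total = 18×25 + 15×40 + 13×25 + 12×15 = 1555.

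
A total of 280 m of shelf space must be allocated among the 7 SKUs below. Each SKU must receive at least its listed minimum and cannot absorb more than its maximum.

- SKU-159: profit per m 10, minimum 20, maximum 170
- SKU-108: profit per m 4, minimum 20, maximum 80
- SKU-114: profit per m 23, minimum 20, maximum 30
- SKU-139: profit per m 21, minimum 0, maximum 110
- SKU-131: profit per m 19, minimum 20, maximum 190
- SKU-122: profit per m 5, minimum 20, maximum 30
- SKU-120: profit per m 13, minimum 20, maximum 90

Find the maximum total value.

Meeting every minimum uses 20+20+20+0+20+20+20 = 120 m, leaving 160.
Highest profit per m first: SKU-114 23 > SKU-139 21 > SKU-131 19 > SKU-120 13 > SKU-159 10 > SKU-122 5 > SKU-108 4.
SKU-114: +10 to 30 (cap) → 150 left.
SKU-139: +110 to 110 (cap) → 40 left.
Only 40 left; SKU-131 takes them to reach 60.
Total = 10×20 + 4×20 + 23×30 + 21×110 + 19×60 + 5×20 + 13×20 = 4780.

4780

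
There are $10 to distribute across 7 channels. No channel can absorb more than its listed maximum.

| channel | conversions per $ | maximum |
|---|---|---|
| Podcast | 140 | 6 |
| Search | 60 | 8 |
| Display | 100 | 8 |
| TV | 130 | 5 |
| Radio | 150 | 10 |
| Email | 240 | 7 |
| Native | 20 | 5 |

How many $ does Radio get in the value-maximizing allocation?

Order the channels by conversions per $: Email 240 > Radio 150 > Podcast 140 > TV 130 > Display 100 > Search 60 > Native 20.
Give Email 7 to hit its cap of 7 — 3 left.
Only 3 left; Radio takes them to reach 3.

3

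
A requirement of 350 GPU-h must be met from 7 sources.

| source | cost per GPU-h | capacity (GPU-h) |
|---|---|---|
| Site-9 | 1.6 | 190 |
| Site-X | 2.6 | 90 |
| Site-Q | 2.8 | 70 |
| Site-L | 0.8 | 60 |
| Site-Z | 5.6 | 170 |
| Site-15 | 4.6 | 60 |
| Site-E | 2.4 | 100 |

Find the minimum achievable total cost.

Use sources in increasing cost order.
Take 60 from Site-L at 0.8 → need 290 more.
Site-9 (1.6): use full 190 → 100 GPU-h to go.
Site-E at 2.4: take all 100 GPU-h → 0 still needed.
Site-X, Site-Q, Site-15, Site-Z: unused.
Cost = 60×0.8 + 190×1.6 + 100×2.4 = 592.

592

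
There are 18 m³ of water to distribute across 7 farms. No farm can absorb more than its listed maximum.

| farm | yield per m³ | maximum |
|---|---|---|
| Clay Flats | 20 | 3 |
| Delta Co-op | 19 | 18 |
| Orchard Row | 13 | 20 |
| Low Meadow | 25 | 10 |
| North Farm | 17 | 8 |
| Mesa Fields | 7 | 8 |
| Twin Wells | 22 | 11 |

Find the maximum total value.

Rank by yield per m³: Low Meadow 25 > Twin Wells 22 > Clay Flats 20 > Delta Co-op 19 > North Farm 17 > Orchard Row 13 > Mesa Fields 7.
Low Meadow: +10 to 10 (cap) — 8 left.
Twin Wells has room for 11 but only 8 remain, so it gets 8.
Total = 25×10 + 22×8 = 426.

426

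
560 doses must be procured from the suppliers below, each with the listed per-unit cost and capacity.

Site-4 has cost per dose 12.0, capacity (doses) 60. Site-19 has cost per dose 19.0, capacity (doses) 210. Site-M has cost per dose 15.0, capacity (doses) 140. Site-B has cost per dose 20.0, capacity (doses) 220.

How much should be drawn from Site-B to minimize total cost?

Fill from the cheapest supplier first.
Site-4 at 12.0: take all 60 doses — 500 still needed.
Take 140 from Site-M at 15.0 — need 360 more.
Take 210 from Site-19 at 19.0 — need 150 more.
Site-B at 20.0: take 150 of its 220 — requirement met.

150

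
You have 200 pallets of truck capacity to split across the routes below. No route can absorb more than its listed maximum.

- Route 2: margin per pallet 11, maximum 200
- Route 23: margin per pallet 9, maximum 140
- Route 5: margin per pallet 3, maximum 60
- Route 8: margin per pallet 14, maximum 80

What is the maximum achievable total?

Rank by margin per pallet: Route 8 14 > Route 2 11 > Route 23 9 > Route 5 3.
Route 8 takes 80 to reach its cap of 80 ; 120 left.
Only 120 left; Route 2 takes them to reach 120.
Total = 11×120 + 14×80 = 2440.

2440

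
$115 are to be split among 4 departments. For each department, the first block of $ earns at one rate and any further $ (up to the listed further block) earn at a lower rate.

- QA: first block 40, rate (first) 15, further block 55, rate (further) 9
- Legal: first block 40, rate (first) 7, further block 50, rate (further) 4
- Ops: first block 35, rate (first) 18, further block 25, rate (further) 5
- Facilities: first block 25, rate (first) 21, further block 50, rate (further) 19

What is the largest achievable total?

2180

Treat each block as its own option and order by rate: Facilities/tier1 21 > Facilities/tier2 19 > Ops/tier1 18 > QA/tier1 15 > QA/tier2 9 > Legal/tier1 7 > Ops/tier2 5 > Legal/tier2 4.
Facilities/tier1 (21): +25 ; 90 left.
Facilities tier2 at 19: fill all 50 ; 40 left.
Fill Ops tier1 block (35 at 18) ; 5 left.
QA tier1 at 15: only 5 left, fill 5.
Total = 21×25 + 19×50 + 18×35 + 15×5 = 2180.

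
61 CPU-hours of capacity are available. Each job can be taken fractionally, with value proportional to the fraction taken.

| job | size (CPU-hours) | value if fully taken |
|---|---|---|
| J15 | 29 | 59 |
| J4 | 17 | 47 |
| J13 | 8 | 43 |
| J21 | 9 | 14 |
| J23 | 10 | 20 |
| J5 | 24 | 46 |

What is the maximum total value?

163

Rank by value-to-size ratio: J13 43/8≈5.38, J4 47/17≈2.76, J15 59/29≈2.03, J23 20/10≈2, J5 46/24≈1.92, J21 14/9≈1.56.
All 8 CPU-hours of J13 fit (value 43) ; 53 remain.
Take all of J4 (17 CPU-hours, value 47) ; 36 CPU-hours left.
J15: take in full, 29 CPU-hours for value 59 ; 7 left.
Fill the last 7 CPU-hours with part of J23: 7/10 of it earns 14.
Total value = 163.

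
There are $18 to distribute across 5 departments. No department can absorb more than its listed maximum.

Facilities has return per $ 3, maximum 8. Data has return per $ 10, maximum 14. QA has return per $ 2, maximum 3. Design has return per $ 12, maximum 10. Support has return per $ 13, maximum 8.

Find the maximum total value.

224

Rank by return per $: Support 13 > Design 12 > Data 10 > Facilities 3 > QA 2.
Support: +8 to 8 (cap) ; 10 left.
Design takes 10 to reach its cap of 10 ; 0 left.
Total = 12×10 + 13×8 = 224.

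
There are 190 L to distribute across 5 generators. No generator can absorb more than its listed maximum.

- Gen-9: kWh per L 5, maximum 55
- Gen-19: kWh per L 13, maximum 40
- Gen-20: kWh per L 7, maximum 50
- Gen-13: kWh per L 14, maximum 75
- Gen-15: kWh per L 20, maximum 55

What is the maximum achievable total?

2810

Rank by kWh per L: Gen-15 20 > Gen-13 14 > Gen-19 13 > Gen-20 7 > Gen-9 5.
Gen-15: +55 to 55 (cap) — 135 left.
Give Gen-13 75 to hit its cap of 75 — 60 left.
Gen-19: +40 to 40 (cap) — 20 left.
Gen-20: +20 (room for 50) → 20. Pool exhausted.
Total = 13×40 + 7×20 + 14×75 + 20×55 = 2810.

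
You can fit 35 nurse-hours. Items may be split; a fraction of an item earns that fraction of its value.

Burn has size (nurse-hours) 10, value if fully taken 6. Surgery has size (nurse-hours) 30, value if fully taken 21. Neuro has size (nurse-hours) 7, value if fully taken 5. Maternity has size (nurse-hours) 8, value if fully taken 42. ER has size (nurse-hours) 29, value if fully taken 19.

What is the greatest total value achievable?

61

Rank by value-to-size ratio: Maternity 42/8≈5.25, Neuro 5/7≈0.714, Surgery 21/30≈0.7, ER 19/29≈0.655, Burn 6/10≈0.6.
Maternity: take in full, 8 nurse-hours for value 42 — 27 left.
Take all of Neuro (7 nurse-hours, value 5) — 20 nurse-hours left.
Fill the last 20 nurse-hours with part of Surgery: 20/30 of it earns 14.
Total value = 61.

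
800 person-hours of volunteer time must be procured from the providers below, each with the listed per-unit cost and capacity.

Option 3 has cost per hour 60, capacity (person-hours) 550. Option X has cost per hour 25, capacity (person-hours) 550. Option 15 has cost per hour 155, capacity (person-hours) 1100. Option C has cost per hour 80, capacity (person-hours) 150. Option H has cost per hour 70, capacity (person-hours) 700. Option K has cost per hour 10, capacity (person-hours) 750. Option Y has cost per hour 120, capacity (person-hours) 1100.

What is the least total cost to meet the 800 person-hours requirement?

Use providers in increasing cost order.
Option K at 10: take all 750 person-hours — 50 still needed.
Take 50 from Option X at 25 to finish.
Option 3, Option H, Option C, Option Y, Option 15: unused.
Cost = 750×10 + 50×25 = 8750.

8750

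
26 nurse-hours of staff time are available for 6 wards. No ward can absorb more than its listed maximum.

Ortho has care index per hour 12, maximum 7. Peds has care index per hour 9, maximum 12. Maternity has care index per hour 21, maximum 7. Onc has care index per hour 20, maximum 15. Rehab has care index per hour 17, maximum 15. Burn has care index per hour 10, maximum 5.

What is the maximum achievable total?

Rank by care index per hour: Maternity 21 > Onc 20 > Rehab 17 > Ortho 12 > Burn 10 > Peds 9.
Maternity takes 7 to reach its cap of 7 ; 19 left.
Give Onc 15 to hit its cap of 15 ; 4 left.
Rehab: +4 (room for 15) → 4. Pool exhausted.
Total = 21×7 + 20×15 + 17×4 = 515.

515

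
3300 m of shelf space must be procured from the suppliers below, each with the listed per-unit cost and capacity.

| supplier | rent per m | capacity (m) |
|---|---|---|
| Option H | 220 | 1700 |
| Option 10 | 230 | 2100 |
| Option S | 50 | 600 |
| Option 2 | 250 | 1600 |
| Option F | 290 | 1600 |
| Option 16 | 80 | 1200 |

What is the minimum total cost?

Use suppliers in increasing cost order.
Take 600 from Option S at 50 → need 2700 more.
Option 16 at 80: take all 1200 m → 1500 still needed.
Option H (220): take the remaining 1500 → done.
Option 10, Option 2, Option F: unused.
Cost = 600×50 + 1200×80 + 1500×220 = 456000.

456000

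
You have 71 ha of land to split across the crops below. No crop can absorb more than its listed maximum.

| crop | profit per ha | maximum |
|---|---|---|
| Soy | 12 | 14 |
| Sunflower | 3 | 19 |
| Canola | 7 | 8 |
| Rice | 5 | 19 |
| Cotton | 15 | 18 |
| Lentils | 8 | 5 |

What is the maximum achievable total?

650

Order the crops by profit per ha: Cotton 15 > Soy 12 > Lentils 8 > Canola 7 > Rice 5 > Sunflower 3.
Cotton: +18 to 18 (cap) — 53 left.
Soy takes 14 to reach its cap of 14 — 39 left.
Give Lentils 5 to hit its cap of 5 — 34 left.
Canola takes 8 to reach its cap of 8 — 26 left.
Rice takes 19 to reach its cap of 19 — 7 left.
Only 7 left; Sunflower takes them to reach 7.
Total = 12×14 + 3×7 + 7×8 + 5×19 + 15×18 + 8×5 = 650.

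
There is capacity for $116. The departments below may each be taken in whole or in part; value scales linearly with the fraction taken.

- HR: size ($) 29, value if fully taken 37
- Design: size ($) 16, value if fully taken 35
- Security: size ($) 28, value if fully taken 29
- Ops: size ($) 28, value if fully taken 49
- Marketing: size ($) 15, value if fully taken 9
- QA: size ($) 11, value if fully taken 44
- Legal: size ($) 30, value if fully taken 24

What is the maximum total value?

Best value per unit of size first: QA 44/11≈4, Design 35/16≈2.19, Ops 49/28≈1.75, HR 37/29≈1.28, Security 29/28≈1.04, Legal 24/30≈0.8, Marketing 9/15≈0.6.
Take all of QA (11 $, value 44) — 105 $ left.
All 16 $ of Design fit (value 35) — 89 remain.
Ops: take in full, 28 $ for value 49 — 61 left.
Take all of HR (29 $, value 37) — 32 $ left.
All 28 $ of Security fit (value 29) — 4 remain.
4 $ left: a 4/30 share of Legal gives 24×4/30 = 3.2.
Total value = 197.2.

197.2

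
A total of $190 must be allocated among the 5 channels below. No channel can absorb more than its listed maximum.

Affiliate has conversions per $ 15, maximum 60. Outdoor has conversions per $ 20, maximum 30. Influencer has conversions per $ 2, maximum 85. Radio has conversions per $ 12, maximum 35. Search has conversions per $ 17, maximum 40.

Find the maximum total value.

Order the channels by conversions per $: Outdoor 20 > Search 17 > Affiliate 15 > Radio 12 > Influencer 2.
Outdoor takes 30 to reach its cap of 30 ; 160 left.
Give Search 40 to hit its cap of 40 ; 120 left.
Give Affiliate 60 to hit its cap of 60 ; 60 left.
Radio takes 35 to reach its cap of 35 ; 25 left.
Influencer: +25 (room for 85) → 25. Pool exhausted.
Total = 15×60 + 20×30 + 2×25 + 12×35 + 17×40 = 2650.

2650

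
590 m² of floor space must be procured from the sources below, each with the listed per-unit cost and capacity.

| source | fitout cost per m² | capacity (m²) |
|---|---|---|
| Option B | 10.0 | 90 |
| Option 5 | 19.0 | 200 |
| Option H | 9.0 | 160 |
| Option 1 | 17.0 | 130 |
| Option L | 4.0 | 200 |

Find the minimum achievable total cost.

5540

Cheapest first:
Take 200 from Option L at 4.0 — need 390 more.
Take 160 from Option H at 9.0 — need 230 more.
Take 90 from Option B at 10.0 — need 140 more.
Option 1 at 17.0: take all 130 m² — 10 still needed.
Take 10 from Option 5 at 19.0 to finish.
Cost = 200×4.0 + 160×9.0 + 90×10.0 + 130×17.0 + 10×19.0 = 5540.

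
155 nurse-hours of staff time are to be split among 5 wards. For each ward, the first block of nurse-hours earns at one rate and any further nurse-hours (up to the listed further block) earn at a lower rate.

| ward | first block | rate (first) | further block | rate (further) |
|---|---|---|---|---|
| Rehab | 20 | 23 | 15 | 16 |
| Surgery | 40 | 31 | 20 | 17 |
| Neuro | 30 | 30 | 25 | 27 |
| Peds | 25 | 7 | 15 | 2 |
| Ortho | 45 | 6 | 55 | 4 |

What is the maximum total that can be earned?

3890

Order all 10 blocks by rate: Surgery/T1 31 > Neuro/T1 30 > Neuro/T2 27 > Rehab/T1 23 > Surgery/T2 17 > Rehab/T2 16 > Peds/T1 7 > Ortho/T1 6 > Ortho/T2 4 > Peds/T2 2.
Fill Surgery T1 block (40 at 31) — 115 left.
Neuro/T1 (30): +30 — 85 left.
Fill Neuro T2 block (25 at 27) — 60 left.
Rehab T1 at 23: fill all 20 — 40 left.
Surgery/T2 (17): +20 — 20 left.
Rehab T2 at 16: fill all 15 — 5 left.
Peds T1 at 7: only 5 left, fill 5.
Total = 31×40 + 30×30 + 27×25 + 23×20 + 17×20 + 16×15 + 7×5 = 3890.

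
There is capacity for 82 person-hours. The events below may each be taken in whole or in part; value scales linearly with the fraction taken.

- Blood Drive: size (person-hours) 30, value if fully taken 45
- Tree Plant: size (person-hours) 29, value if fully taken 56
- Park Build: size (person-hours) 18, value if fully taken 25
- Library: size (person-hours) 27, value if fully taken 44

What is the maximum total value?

Sort by value density: Tree Plant 56/29≈1.93, Library 44/27≈1.63, Blood Drive 45/30≈1.5, Park Build 25/18≈1.39.
Take all of Tree Plant (29 person-hours, value 56) → 53 person-hours left.
Library: take in full, 27 person-hours for value 44 → 26 left.
26 person-hours left: a 26/30 share of Blood Drive gives 45×26/30 = 39.
Total value = 139.

139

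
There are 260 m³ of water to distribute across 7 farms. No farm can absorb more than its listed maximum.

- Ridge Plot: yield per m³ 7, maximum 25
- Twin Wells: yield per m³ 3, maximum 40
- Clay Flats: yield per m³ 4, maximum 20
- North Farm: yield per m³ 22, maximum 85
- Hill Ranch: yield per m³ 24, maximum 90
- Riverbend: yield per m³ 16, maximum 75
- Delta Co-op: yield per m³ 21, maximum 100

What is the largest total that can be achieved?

5815

Order the farms by yield per m³: Hill Ranch 24 > North Farm 22 > Delta Co-op 21 > Riverbend 16 > Ridge Plot 7 > Clay Flats 4 > Twin Wells 3.
Give Hill Ranch 90 to hit its cap of 90 ; 170 left.
North Farm: +85 to 85 (cap) ; 85 left.
Only 85 left; Delta Co-op takes them to reach 85.
Total = 22×85 + 24×90 + 21×85 = 5815.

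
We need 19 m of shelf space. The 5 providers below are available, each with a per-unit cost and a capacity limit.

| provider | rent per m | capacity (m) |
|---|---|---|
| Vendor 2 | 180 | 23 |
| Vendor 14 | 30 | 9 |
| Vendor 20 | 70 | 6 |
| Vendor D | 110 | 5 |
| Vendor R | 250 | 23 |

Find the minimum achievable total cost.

1130

Use providers in increasing cost order.
Vendor 14 at 30: take all 9 m → 10 still needed.
Take 6 from Vendor 20 at 70 → need 4 more.
Take 4 from Vendor D at 110 to finish.
Vendor 2, Vendor R: unused.
Cost = 9×30 + 6×70 + 4×110 = 1130.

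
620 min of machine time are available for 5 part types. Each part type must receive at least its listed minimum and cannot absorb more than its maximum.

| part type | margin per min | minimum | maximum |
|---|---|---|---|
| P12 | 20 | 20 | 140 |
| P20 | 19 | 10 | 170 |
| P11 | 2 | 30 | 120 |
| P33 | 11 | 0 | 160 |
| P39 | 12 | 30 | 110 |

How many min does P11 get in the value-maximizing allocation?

Meeting every minimum uses 20+10+30+0+30 = 90 min, leaving 530.
Order the part types by margin per min: P12 20 > P20 19 > P39 12 > P33 11 > P11 2.
Give P12 120 more to hit its cap of 140 → 410 left.
Give P20 160 more to hit its cap of 170 → 250 left.
P39 takes 80 more to reach its cap of 110 → 170 left.
P33: +160 to 160 (cap) → 10 left.
Only 10 left; P11 takes them to reach 40.

40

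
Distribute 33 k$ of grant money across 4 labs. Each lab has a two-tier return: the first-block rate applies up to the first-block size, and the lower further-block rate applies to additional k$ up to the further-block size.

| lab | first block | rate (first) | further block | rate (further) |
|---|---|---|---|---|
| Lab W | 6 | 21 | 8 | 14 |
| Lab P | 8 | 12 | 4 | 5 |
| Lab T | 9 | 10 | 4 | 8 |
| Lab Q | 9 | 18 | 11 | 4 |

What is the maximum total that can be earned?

516

Rank every tier by rate: Lab W/tier1 21 > Lab Q/tier1 18 > Lab W/tier2 14 > Lab P/tier1 12 > Lab T/tier1 10 > Lab T/tier2 8 > Lab P/tier2 5 > Lab Q/tier2 4.
Fill Lab W tier1 block (6 at 21) ; 27 left.
Fill Lab Q tier1 block (9 at 18) ; 18 left.
Lab W/tier2 (14): +8 ; 10 left.
Lab P/tier1 (12): +8 ; 2 left.
Lab T tier1 at 10: only 2 left, fill 2.
Total = 21×6 + 18×9 + 14×8 + 12×8 + 10×2 = 516.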